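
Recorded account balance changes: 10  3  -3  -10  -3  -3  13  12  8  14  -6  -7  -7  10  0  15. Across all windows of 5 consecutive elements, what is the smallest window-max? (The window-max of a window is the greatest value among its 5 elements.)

3

(10, 3, -3, -10, -3) → max 10
(3, -3, -10, -3, -3) → max 3
(-3, -10, -3, -3, 13) → max 13
(-10, -3, -3, 13, 12) → max 13
(-3, -3, 13, 12, 8) → max 13
(-3, 13, 12, 8, 14) → max 14
(13, 12, 8, 14, -6) → max 14
(12, 8, 14, -6, -7) → max 14
(8, 14, -6, -7, -7) → max 14
(14, -6, -7, -7, 10) → max 14
(-6, -7, -7, 10, 0) → max 10
(-7, -7, 10, 0, 15) → max 15
Smallest of these is 3.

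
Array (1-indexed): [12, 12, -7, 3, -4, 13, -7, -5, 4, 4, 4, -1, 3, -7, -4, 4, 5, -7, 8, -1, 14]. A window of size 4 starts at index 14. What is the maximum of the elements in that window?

Elements at indices 14..17: -7, -4, 4, 5
max(-7, -4, 4, 5) = 5

5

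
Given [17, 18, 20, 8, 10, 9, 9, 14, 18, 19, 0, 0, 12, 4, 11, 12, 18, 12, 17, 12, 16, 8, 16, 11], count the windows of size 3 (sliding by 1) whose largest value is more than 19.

(17, 18, 20) → max 20  > 19 ✓
(18, 20, 8) → max 20  > 19 ✓
(20, 8, 10) → max 20  > 19 ✓
(8, 10, 9) → max 10
(10, 9, 9) → max 10
(9, 9, 14) → max 14
(9, 14, 18) → max 18
(14, 18, 19) → max 19
(18, 19, 0) → max 19
(19, 0, 0) → max 19
(0, 0, 12) → max 12
(0, 12, 4) → max 12
(12, 4, 11) → max 12
(4, 11, 12) → max 12
(11, 12, 18) → max 18
(12, 18, 12) → max 18
(18, 12, 17) → max 18
(12, 17, 12) → max 17
(17, 12, 16) → max 17
(12, 16, 8) → max 16
(16, 8, 16) → max 16
(8, 16, 11) → max 16
3 windows satisfy the condition.

3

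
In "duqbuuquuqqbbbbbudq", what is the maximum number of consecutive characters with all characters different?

[d] len 1
[d, u] len 2
[d, u, q] len 3
[d, u, q, b] len 4
[q, b, u] len 3
[u] len 1
[u, q] len 2
[q, u] len 2
[u] len 1
[u, q] len 2
[q] len 1
[q, b] len 2
[b] len 1
[b] len 1
[b] len 1
[b] len 1
[b, u] len 2
[b, u, d] len 3
[b, u, d, q] len 4
Longest all-distinct length: 4.

4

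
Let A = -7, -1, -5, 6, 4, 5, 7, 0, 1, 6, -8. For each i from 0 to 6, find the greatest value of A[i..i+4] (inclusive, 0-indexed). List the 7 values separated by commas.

6, 6, 7, 7, 7, 7, 7

[-7, -1, -5, 6, 4] → max 6
[-1, -5, 6, 4, 5] → max 6
[-5, 6, 4, 5, 7] → max 7
[6, 4, 5, 7, 0] → max 7
[4, 5, 7, 0, 1] → max 7
[5, 7, 0, 1, 6] → max 7
[7, 0, 1, 6, -8] → max 7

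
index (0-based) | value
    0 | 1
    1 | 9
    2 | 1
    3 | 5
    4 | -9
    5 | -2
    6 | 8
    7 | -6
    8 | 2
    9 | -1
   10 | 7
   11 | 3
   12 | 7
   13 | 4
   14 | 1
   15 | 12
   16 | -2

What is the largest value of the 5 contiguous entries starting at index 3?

8

Elements at indices 3..7: 5, -9, -2, 8, -6
max(5, -9, -2, 8, -6) = 8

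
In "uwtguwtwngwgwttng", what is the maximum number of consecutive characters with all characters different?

4

[u] len 1
[u, w] len 2
[u, w, t] len 3
[u, w, t, g] len 4
[w, t, g, u] len 4
[t, g, u, w] len 4
[g, u, w, t] len 4
[t, w] len 2
[t, w, n] len 3
[t, w, n, g] len 4
[n, g, w] len 3
[w, g] len 2
[g, w] len 2
[g, w, t] len 3
[t] len 1
[t, n] len 2
[t, n, g] len 3
Longest all-distinct length: 4.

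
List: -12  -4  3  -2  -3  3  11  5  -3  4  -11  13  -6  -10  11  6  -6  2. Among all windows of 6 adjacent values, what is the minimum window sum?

[-12, -4, 3, -2, -3, 3] → sum -15
[-4, 3, -2, -3, 3, 11] → sum 8
[3, -2, -3, 3, 11, 5] → sum 17
[-2, -3, 3, 11, 5, -3] → sum 11
[-3, 3, 11, 5, -3, 4] → sum 17
[3, 11, 5, -3, 4, -11] → sum 9
[11, 5, -3, 4, -11, 13] → sum 19
[5, -3, 4, -11, 13, -6] → sum 2
[-3, 4, -11, 13, -6, -10] → sum -13
[4, -11, 13, -6, -10, 11] → sum 1
[-11, 13, -6, -10, 11, 6] → sum 3
[13, -6, -10, 11, 6, -6] → sum 8
[-6, -10, 11, 6, -6, 2] → sum -3
Minimum of these is -15.

-15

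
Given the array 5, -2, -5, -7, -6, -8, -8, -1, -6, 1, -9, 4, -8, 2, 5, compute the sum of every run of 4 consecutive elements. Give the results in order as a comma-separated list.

(5, -2, -5, -7) → sum -9
(-2, -5, -7, -6) → sum -20
(-5, -7, -6, -8) → sum -26
(-7, -6, -8, -8) → sum -29
(-6, -8, -8, -1) → sum -23
(-8, -8, -1, -6) → sum -23
(-8, -1, -6, 1) → sum -14
(-1, -6, 1, -9) → sum -15
(-6, 1, -9, 4) → sum -10
(1, -9, 4, -8) → sum -12
(-9, 4, -8, 2) → sum -11
(4, -8, 2, 5) → sum 3

-9, -20, -26, -29, -23, -23, -14, -15, -10, -12, -11, 3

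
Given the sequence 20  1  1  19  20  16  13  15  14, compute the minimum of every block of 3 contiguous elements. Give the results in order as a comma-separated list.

1, 1, 1, 16, 13, 13, 13

(20, 1, 1) → min 1
(1, 1, 19) → min 1
(1, 19, 20) → min 1
(19, 20, 16) → min 16
(20, 16, 13) → min 13
(16, 13, 15) → min 13
(13, 15, 14) → min 13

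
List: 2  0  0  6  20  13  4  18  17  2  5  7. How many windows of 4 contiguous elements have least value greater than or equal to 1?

(2, 0, 0, 6) → min 0
(0, 0, 6, 20) → min 0
(0, 6, 20, 13) → min 0
(6, 20, 13, 4) → min 4  ≥ 1 ✓
(20, 13, 4, 18) → min 4  ≥ 1 ✓
(13, 4, 18, 17) → min 4  ≥ 1 ✓
(4, 18, 17, 2) → min 2  ≥ 1 ✓
(18, 17, 2, 5) → min 2  ≥ 1 ✓
(17, 2, 5, 7) → min 2  ≥ 1 ✓
6 windows satisfy the condition.

6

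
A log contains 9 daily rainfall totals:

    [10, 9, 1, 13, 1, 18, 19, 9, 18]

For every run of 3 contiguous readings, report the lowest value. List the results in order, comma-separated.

1, 1, 1, 1, 1, 9, 9

Sliding a size-3 window across the 9 values:
[10, 9, 1] → min 1
[9, 1, 13] → min 1
[1, 13, 1] → min 1
[13, 1, 18] → min 1
[1, 18, 19] → min 1
[18, 19, 9] → min 9
[19, 9, 18] → min 9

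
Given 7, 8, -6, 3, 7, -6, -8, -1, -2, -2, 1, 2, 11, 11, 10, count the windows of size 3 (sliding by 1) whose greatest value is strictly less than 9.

7 8 -6 → max 8  < 9 ✓
8 -6 3 → max 8  < 9 ✓
-6 3 7 → max 7  < 9 ✓
3 7 -6 → max 7  < 9 ✓
7 -6 -8 → max 7  < 9 ✓
-6 -8 -1 → max -1  < 9 ✓
-8 -1 -2 → max -1  < 9 ✓
-1 -2 -2 → max -1  < 9 ✓
-2 -2 1 → max 1  < 9 ✓
-2 1 2 → max 2  < 9 ✓
1 2 11 → max 11
2 11 11 → max 11
11 11 10 → max 11
10 windows satisfy the condition.

10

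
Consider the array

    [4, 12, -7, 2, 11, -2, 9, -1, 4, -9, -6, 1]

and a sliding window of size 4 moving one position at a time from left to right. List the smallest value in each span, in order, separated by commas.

Sliding a size-4 window across the 12 values:
[4, 12, -7, 2] → min -7
[12, -7, 2, 11] → min -7
[-7, 2, 11, -2] → min -7
[2, 11, -2, 9] → min -2
[11, -2, 9, -1] → min -2
[-2, 9, -1, 4] → min -2
[9, -1, 4, -9] → min -9
[-1, 4, -9, -6] → min -9
[4, -9, -6, 1] → min -9

-7, -7, -7, -2, -2, -2, -9, -9, -9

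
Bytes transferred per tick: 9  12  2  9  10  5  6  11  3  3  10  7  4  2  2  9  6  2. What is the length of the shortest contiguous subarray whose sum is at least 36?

add 9: running sum 9 < 36
add 12: running sum 21 < 36
add 2: running sum 23 < 36
add 9: running sum 32 < 36
end 4: [9, 12, 2, 9, 10] sum 42, len 5
end 5: [12, 2, 9, 10, 5] sum 38, len 5
end 6: [12, 2, 9, 10, 5, 6] sum 44, len 6
end 7: [9, 10, 5, 6, 11] sum 41, len 5
end 8: [9, 10, 5, 6, 11, 3] sum 44, len 6
end 9: [10, 5, 6, 11, 3, 3] sum 38, len 6
end 10: [5, 6, 11, 3, 3, 10] sum 38, len 6
end 11: [6, 11, 3, 3, 10, 7] sum 40, len 6
end 12: [11, 3, 3, 10, 7, 4] sum 38, len 6
end 13: [11, 3, 3, 10, 7, 4, 2] sum 40, len 7
end 14: [11, 3, 3, 10, 7, 4, 2, 2] sum 42, len 8
end 15: [3, 10, 7, 4, 2, 2, 9] sum 37, len 7
end 16: [10, 7, 4, 2, 2, 9, 6] sum 40, len 7
end 17: [10, 7, 4, 2, 2, 9, 6, 2] sum 42, len 8
Shortest qualifying length: 5.

5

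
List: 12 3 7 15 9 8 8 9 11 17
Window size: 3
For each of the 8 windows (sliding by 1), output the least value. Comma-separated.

[12, 3, 7] → min 3
[3, 7, 15] → min 3
[7, 15, 9] → min 7
[15, 9, 8] → min 8
[9, 8, 8] → min 8
[8, 8, 9] → min 8
[8, 9, 11] → min 8
[9, 11, 17] → min 9

3, 3, 7, 8, 8, 8, 8, 9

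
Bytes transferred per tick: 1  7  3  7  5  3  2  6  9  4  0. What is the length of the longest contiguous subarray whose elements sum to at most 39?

9

Extend to the right; shrink from the left whenever the sum exceeds 39:
[1] sum 1 len 1
[1, 7] sum 8 len 2
[1, 7, 3] sum 11 len 3
[1, 7, 3, 7] sum 18 len 4
[1, 7, 3, 7, 5] sum 23 len 5
[1, 7, 3, 7, 5, 3] sum 26 len 6
[1, 7, 3, 7, 5, 3, 2] sum 28 len 7
[1, 7, 3, 7, 5, 3, 2, 6] sum 34 len 8
[3, 7, 5, 3, 2, 6, 9] sum 35 len 7
[3, 7, 5, 3, 2, 6, 9, 4] sum 39 len 8
[3, 7, 5, 3, 2, 6, 9, 4, 0] sum 39 len 9
Longest length seen: 9.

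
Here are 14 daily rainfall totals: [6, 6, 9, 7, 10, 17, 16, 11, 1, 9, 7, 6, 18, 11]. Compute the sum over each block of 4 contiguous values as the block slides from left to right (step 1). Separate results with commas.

28, 32, 43, 50, 54, 45, 37, 28, 23, 40, 42

Sliding a size-4 window across the 14 values:
6 6 9 7 → sum 28
6 9 7 10 → sum 32
9 7 10 17 → sum 43
7 10 17 16 → sum 50
10 17 16 11 → sum 54
17 16 11 1 → sum 45
16 11 1 9 → sum 37
11 1 9 7 → sum 28
1 9 7 6 → sum 23
9 7 6 18 → sum 40
7 6 18 11 → sum 42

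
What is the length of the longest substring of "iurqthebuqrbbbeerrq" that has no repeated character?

add i: [i] len 1
add u: [i, u] len 2
add r: [i, u, r] len 3
add q: [i, u, r, q] len 4
add t: [i, u, r, q, t] len 5
add h: [i, u, r, q, t, h] len 6
add e: [i, u, r, q, t, h, e] len 7
add b: [i, u, r, q, t, h, e, b] len 8
add u (repeat u, move left end past it): [r, q, t, h, e, b, u] len 7
add q (repeat q, move left end past it): [t, h, e, b, u, q] len 6
add r: [t, h, e, b, u, q, r] len 7
add b (repeat b, move left end past it): [u, q, r, b] len 4
add b (repeat b, move left end past it): [b] len 1
add b (repeat b, move left end past it): [b] len 1
add e: [b, e] len 2
add e (repeat e, move left end past it): [e] len 1
add r: [e, r] len 2
add r (repeat r, move left end past it): [r] len 1
add q: [r, q] len 2
Longest all-distinct length: 8.

8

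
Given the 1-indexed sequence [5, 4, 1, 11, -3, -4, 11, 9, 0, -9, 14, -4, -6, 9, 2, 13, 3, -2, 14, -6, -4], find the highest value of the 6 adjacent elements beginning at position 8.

Elements at indices 8..13: 9, 0, -9, 14, -4, -6
max(9, 0, -9, 14, -4, -6) = 14

14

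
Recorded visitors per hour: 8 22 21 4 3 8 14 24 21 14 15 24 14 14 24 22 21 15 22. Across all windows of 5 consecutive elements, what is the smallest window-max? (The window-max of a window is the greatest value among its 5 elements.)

21

8 22 21 4 3 → max 22
22 21 4 3 8 → max 22
21 4 3 8 14 → max 21
4 3 8 14 24 → max 24
3 8 14 24 21 → max 24
8 14 24 21 14 → max 24
14 24 21 14 15 → max 24
24 21 14 15 24 → max 24
21 14 15 24 14 → max 24
14 15 24 14 14 → max 24
15 24 14 14 24 → max 24
24 14 14 24 22 → max 24
14 14 24 22 21 → max 24
14 24 22 21 15 → max 24
24 22 21 15 22 → max 24
Smallest of these is 21.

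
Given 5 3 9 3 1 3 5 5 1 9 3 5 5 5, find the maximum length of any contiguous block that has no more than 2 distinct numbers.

[5] 1 distinct, len 1
[5, 3] 2 distinct, len 2
[3, 9] 2 distinct, len 2
[3, 9, 3] 2 distinct, len 3
[3, 1] 2 distinct, len 2
[3, 1, 3] 2 distinct, len 3
[3, 5] 2 distinct, len 2
[3, 5, 5] 2 distinct, len 3
[5, 5, 1] 2 distinct, len 3
[1, 9] 2 distinct, len 2
[9, 3] 2 distinct, len 2
[3, 5] 2 distinct, len 2
[3, 5, 5] 2 distinct, len 3
[3, 5, 5, 5] 2 distinct, len 4
Longest length with ≤2 distinct: 4.

4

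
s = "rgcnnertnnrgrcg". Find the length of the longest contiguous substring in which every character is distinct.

[r] len 1
[r, g] len 2
[r, g, c] len 3
[r, g, c, n] len 4
[n] len 1
[n, e] len 2
[n, e, r] len 3
[n, e, r, t] len 4
[e, r, t, n] len 4
[n] len 1
[n, r] len 2
[n, r, g] len 3
[g, r] len 2
[g, r, c] len 3
[r, c, g] len 3
Longest all-distinct length: 4.

4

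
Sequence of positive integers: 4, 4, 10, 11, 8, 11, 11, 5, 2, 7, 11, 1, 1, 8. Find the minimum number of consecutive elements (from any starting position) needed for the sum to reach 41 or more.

4

Extend right; whenever the sum reaches 41, record the length and shrink from the left:
add 4: running sum 4 < 41
add 4: running sum 8 < 41
add 10: running sum 18 < 41
add 11: running sum 29 < 41
add 8: running sum 37 < 41
add 11: shortest ending here [4, 10, 11, 8, 11] sum 44, len 5
add 11: shortest ending here [11, 8, 11, 11] sum 41, len 4
add 5: shortest ending here [11, 8, 11, 11, 5] sum 46, len 5
add 2: shortest ending here [11, 8, 11, 11, 5, 2] sum 48, len 6
add 7: shortest ending here [8, 11, 11, 5, 2, 7] sum 44, len 6
add 11: shortest ending here [11, 11, 5, 2, 7, 11] sum 47, len 6
add 1: shortest ending here [11, 11, 5, 2, 7, 11, 1] sum 48, len 7
add 1: shortest ending here [11, 11, 5, 2, 7, 11, 1, 1] sum 49, len 8
add 8: shortest ending here [11, 5, 2, 7, 11, 1, 1, 8] sum 46, len 8
Shortest qualifying length: 4.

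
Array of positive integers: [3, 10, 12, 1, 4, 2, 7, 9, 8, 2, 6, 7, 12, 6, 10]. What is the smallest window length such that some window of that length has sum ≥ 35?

Extend right; whenever the sum reaches 35, record the length and shrink from the left:
add 3: running sum 3 < 35
add 10: running sum 13 < 35
add 12: running sum 25 < 35
add 1: running sum 26 < 35
add 4: running sum 30 < 35
add 2: running sum 32 < 35
end 6: [10, 12, 1, 4, 2, 7] sum 36, len 6
end 7: [12, 1, 4, 2, 7, 9] sum 35, len 6
end 8: [12, 1, 4, 2, 7, 9, 8] sum 43, len 7
end 9: [12, 1, 4, 2, 7, 9, 8, 2] sum 45, len 8
end 10: [4, 2, 7, 9, 8, 2, 6] sum 38, len 7
end 11: [7, 9, 8, 2, 6, 7] sum 39, len 6
end 12: [8, 2, 6, 7, 12] sum 35, len 5
end 13: [8, 2, 6, 7, 12, 6] sum 41, len 6
end 14: [7, 12, 6, 10] sum 35, len 4
Shortest qualifying length: 4.

4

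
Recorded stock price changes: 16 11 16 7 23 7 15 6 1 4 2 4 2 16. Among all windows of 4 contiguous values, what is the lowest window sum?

(16, 11, 16, 7) → sum 50
(11, 16, 7, 23) → sum 57
(16, 7, 23, 7) → sum 53
(7, 23, 7, 15) → sum 52
(23, 7, 15, 6) → sum 51
(7, 15, 6, 1) → sum 29
(15, 6, 1, 4) → sum 26
(6, 1, 4, 2) → sum 13
(1, 4, 2, 4) → sum 11
(4, 2, 4, 2) → sum 12
(2, 4, 2, 16) → sum 24
Lowest of these is 11.

11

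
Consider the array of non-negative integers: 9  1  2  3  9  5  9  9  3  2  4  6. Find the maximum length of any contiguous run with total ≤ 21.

add 9: [9] sum 9, len 1
add 1: [9, 1] sum 10, len 2
add 2: [9, 1, 2] sum 12, len 3
add 3: [9, 1, 2, 3] sum 15, len 4
add 9: [1, 2, 3, 9] sum 15, len 4
add 5: [1, 2, 3, 9, 5] sum 20, len 5
add 9: [5, 9] sum 14, len 2
add 9: [9, 9] sum 18, len 2
add 3: [9, 9, 3] sum 21, len 3
add 2: [9, 3, 2] sum 14, len 3
add 4: [9, 3, 2, 4] sum 18, len 4
add 6: [3, 2, 4, 6] sum 15, len 4
Longest length seen: 5.

5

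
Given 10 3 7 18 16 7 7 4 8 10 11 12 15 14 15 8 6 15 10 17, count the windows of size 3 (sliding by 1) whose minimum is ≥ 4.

16

(10, 3, 7) → min 3
(3, 7, 18) → min 3
(7, 18, 16) → min 7  ≥ 4 ✓
(18, 16, 7) → min 7  ≥ 4 ✓
(16, 7, 7) → min 7  ≥ 4 ✓
(7, 7, 4) → min 4  ≥ 4 ✓
(7, 4, 8) → min 4  ≥ 4 ✓
(4, 8, 10) → min 4  ≥ 4 ✓
(8, 10, 11) → min 8  ≥ 4 ✓
(10, 11, 12) → min 10  ≥ 4 ✓
(11, 12, 15) → min 11  ≥ 4 ✓
(12, 15, 14) → min 12  ≥ 4 ✓
(15, 14, 15) → min 14  ≥ 4 ✓
(14, 15, 8) → min 8  ≥ 4 ✓
(15, 8, 6) → min 6  ≥ 4 ✓
(8, 6, 15) → min 6  ≥ 4 ✓
(6, 15, 10) → min 6  ≥ 4 ✓
(15, 10, 17) → min 10  ≥ 4 ✓
16 windows satisfy the condition.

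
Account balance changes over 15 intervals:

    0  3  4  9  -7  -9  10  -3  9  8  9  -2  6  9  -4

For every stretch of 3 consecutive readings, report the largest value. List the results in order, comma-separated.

4, 9, 9, 9, 10, 10, 10, 9, 9, 9, 9, 9, 9

[0, 3, 4] → max 4
[3, 4, 9] → max 9
[4, 9, -7] → max 9
[9, -7, -9] → max 9
[-7, -9, 10] → max 10
[-9, 10, -3] → max 10
[10, -3, 9] → max 10
[-3, 9, 8] → max 9
[9, 8, 9] → max 9
[8, 9, -2] → max 9
[9, -2, 6] → max 9
[-2, 6, 9] → max 9
[6, 9, -4] → max 9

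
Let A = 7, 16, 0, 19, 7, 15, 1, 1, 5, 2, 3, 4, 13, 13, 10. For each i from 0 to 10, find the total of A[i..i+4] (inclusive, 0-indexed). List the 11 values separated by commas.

(7, 16, 0, 19, 7) → sum 49
(16, 0, 19, 7, 15) → sum 57
(0, 19, 7, 15, 1) → sum 42
(19, 7, 15, 1, 1) → sum 43
(7, 15, 1, 1, 5) → sum 29
(15, 1, 1, 5, 2) → sum 24
(1, 1, 5, 2, 3) → sum 12
(1, 5, 2, 3, 4) → sum 15
(5, 2, 3, 4, 13) → sum 27
(2, 3, 4, 13, 13) → sum 35
(3, 4, 13, 13, 10) → sum 43

49, 57, 42, 43, 29, 24, 12, 15, 27, 35, 43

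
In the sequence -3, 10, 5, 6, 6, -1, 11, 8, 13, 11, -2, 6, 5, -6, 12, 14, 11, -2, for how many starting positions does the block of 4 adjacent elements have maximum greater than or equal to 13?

7

-3 10 5 6 → max 10
10 5 6 6 → max 10
5 6 6 -1 → max 6
6 6 -1 11 → max 11
6 -1 11 8 → max 11
-1 11 8 13 → max 13  ≥ 13 ✓
11 8 13 11 → max 13  ≥ 13 ✓
8 13 11 -2 → max 13  ≥ 13 ✓
13 11 -2 6 → max 13  ≥ 13 ✓
11 -2 6 5 → max 11
-2 6 5 -6 → max 6
6 5 -6 12 → max 12
5 -6 12 14 → max 14  ≥ 13 ✓
-6 12 14 11 → max 14  ≥ 13 ✓
12 14 11 -2 → max 14  ≥ 13 ✓
7 windows satisfy the condition.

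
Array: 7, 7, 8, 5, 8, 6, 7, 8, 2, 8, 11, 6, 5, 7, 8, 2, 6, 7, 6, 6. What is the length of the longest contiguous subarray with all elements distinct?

[7] len 1
[7] len 1
[7, 8] len 2
[7, 8, 5] len 3
[5, 8] len 2
[5, 8, 6] len 3
[5, 8, 6, 7] len 4
[6, 7, 8] len 3
[6, 7, 8, 2] len 4
[2, 8] len 2
[2, 8, 11] len 3
[2, 8, 11, 6] len 4
[2, 8, 11, 6, 5] len 5
[2, 8, 11, 6, 5, 7] len 6
[11, 6, 5, 7, 8] len 5
[11, 6, 5, 7, 8, 2] len 6
[5, 7, 8, 2, 6] len 5
[8, 2, 6, 7] len 4
[7, 6] len 2
[6] len 1
Longest all-distinct length: 6.

6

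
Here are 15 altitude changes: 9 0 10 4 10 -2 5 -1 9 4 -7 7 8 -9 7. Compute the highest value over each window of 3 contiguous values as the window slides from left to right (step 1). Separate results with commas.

9 0 10 → max 10
0 10 4 → max 10
10 4 10 → max 10
4 10 -2 → max 10
10 -2 5 → max 10
-2 5 -1 → max 5
5 -1 9 → max 9
-1 9 4 → max 9
9 4 -7 → max 9
4 -7 7 → max 7
-7 7 8 → max 8
7 8 -9 → max 8
8 -9 7 → max 8

10, 10, 10, 10, 10, 5, 9, 9, 9, 7, 8, 8, 8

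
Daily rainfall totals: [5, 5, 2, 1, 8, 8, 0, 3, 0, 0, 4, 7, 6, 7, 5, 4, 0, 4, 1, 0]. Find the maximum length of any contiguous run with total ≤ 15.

→ 5: sum 5, len 1
→ 5: sum 10, len 2
→ 2: sum 12, len 3
→ 1: sum 13, len 4
→ 8 (dropped 5, 5): sum 11, len 3
→ 8 (dropped 2, 1, 8): sum 8, len 1
→ 0: sum 8, len 2
→ 3: sum 11, len 3
→ 0: sum 11, len 4
→ 0: sum 11, len 5
→ 4: sum 15, len 6
→ 7 (dropped 8): sum 14, len 6
→ 6 (dropped 0, 3, 0, 0, 4): sum 13, len 2
→ 7 (dropped 7): sum 13, len 2
→ 5 (dropped 6): sum 12, len 2
→ 4 (dropped 7): sum 9, len 2
→ 0: sum 9, len 3
→ 4: sum 13, len 4
→ 1: sum 14, len 5
→ 0: sum 14, len 6
Longest length seen: 6.

6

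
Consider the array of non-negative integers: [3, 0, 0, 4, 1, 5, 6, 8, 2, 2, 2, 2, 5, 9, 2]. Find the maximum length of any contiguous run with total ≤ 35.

12

Extend to the right; shrink from the left whenever the sum exceeds 35:
→ 3: sum 3, len 1
→ 0: sum 3, len 2
→ 0: sum 3, len 3
→ 4: sum 7, len 4
→ 1: sum 8, len 5
→ 5: sum 13, len 6
→ 6: sum 19, len 7
→ 8: sum 27, len 8
→ 2: sum 29, len 9
→ 2: sum 31, len 10
→ 2: sum 33, len 11
→ 2: sum 35, len 12
→ 5 (dropped 3, 0, 0, 4): sum 33, len 9
→ 9 (dropped 1, 5, 6): sum 30, len 7
→ 2: sum 32, len 8
Longest length seen: 12.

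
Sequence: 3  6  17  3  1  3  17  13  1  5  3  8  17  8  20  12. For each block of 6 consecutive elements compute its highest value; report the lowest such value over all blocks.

Each size-6 window and its max:
[3, 6, 17, 3, 1, 3] → max 17
[6, 17, 3, 1, 3, 17] → max 17
[17, 3, 1, 3, 17, 13] → max 17
[3, 1, 3, 17, 13, 1] → max 17
[1, 3, 17, 13, 1, 5] → max 17
[3, 17, 13, 1, 5, 3] → max 17
[17, 13, 1, 5, 3, 8] → max 17
[13, 1, 5, 3, 8, 17] → max 17
[1, 5, 3, 8, 17, 8] → max 17
[5, 3, 8, 17, 8, 20] → max 20
[3, 8, 17, 8, 20, 12] → max 20
Lowest of these is 17.

17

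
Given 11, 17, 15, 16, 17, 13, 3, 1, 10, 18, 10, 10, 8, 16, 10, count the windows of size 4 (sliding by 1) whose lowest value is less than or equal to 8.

11 17 15 16 → min 11
17 15 16 17 → min 15
15 16 17 13 → min 13
16 17 13 3 → min 3  ≤ 8 ✓
17 13 3 1 → min 1  ≤ 8 ✓
13 3 1 10 → min 1  ≤ 8 ✓
3 1 10 18 → min 1  ≤ 8 ✓
1 10 18 10 → min 1  ≤ 8 ✓
10 18 10 10 → min 10
18 10 10 8 → min 8  ≤ 8 ✓
10 10 8 16 → min 8  ≤ 8 ✓
10 8 16 10 → min 8  ≤ 8 ✓
8 windows satisfy the condition.

8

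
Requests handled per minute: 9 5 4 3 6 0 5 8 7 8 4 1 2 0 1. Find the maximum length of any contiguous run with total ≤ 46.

12

→ 9: sum 9, len 1
→ 5: sum 14, len 2
→ 4: sum 18, len 3
→ 3: sum 21, len 4
→ 6: sum 27, len 5
→ 0: sum 27, len 6
→ 5: sum 32, len 7
→ 8: sum 40, len 8
→ 7 (dropped 9): sum 38, len 8
→ 8: sum 46, len 9
→ 4 (dropped 5): sum 45, len 9
→ 1: sum 46, len 10
→ 2 (dropped 4): sum 44, len 10
→ 0: sum 44, len 11
→ 1: sum 45, len 12
Longest length seen: 12.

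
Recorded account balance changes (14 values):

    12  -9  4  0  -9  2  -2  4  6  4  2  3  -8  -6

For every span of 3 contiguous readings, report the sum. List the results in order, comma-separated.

7, -5, -5, -7, -9, 4, 8, 14, 12, 9, -3, -11

Sliding a size-3 window across the 14 values:
12 -9 4 → sum 7
-9 4 0 → sum -5
4 0 -9 → sum -5
0 -9 2 → sum -7
-9 2 -2 → sum -9
2 -2 4 → sum 4
-2 4 6 → sum 8
4 6 4 → sum 14
6 4 2 → sum 12
4 2 3 → sum 9
2 3 -8 → sum -3
3 -8 -6 → sum -11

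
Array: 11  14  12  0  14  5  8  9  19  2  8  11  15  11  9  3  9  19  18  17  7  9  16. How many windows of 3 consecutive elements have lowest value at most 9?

18

(11, 14, 12) → min 11
(14, 12, 0) → min 0  ≤ 9 ✓
(12, 0, 14) → min 0  ≤ 9 ✓
(0, 14, 5) → min 0  ≤ 9 ✓
(14, 5, 8) → min 5  ≤ 9 ✓
(5, 8, 9) → min 5  ≤ 9 ✓
(8, 9, 19) → min 8  ≤ 9 ✓
(9, 19, 2) → min 2  ≤ 9 ✓
(19, 2, 8) → min 2  ≤ 9 ✓
(2, 8, 11) → min 2  ≤ 9 ✓
(8, 11, 15) → min 8  ≤ 9 ✓
(11, 15, 11) → min 11
(15, 11, 9) → min 9  ≤ 9 ✓
(11, 9, 3) → min 3  ≤ 9 ✓
(9, 3, 9) → min 3  ≤ 9 ✓
(3, 9, 19) → min 3  ≤ 9 ✓
(9, 19, 18) → min 9  ≤ 9 ✓
(19, 18, 17) → min 17
(18, 17, 7) → min 7  ≤ 9 ✓
(17, 7, 9) → min 7  ≤ 9 ✓
(7, 9, 16) → min 7  ≤ 9 ✓
18 windows satisfy the condition.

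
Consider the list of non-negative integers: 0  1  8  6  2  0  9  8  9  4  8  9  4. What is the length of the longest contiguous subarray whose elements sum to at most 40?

Extend to the right; shrink from the left whenever the sum exceeds 40:
[0] sum 0 len 1
[0, 1] sum 1 len 2
[0, 1, 8] sum 9 len 3
[0, 1, 8, 6] sum 15 len 4
[0, 1, 8, 6, 2] sum 17 len 5
[0, 1, 8, 6, 2, 0] sum 17 len 6
[0, 1, 8, 6, 2, 0, 9] sum 26 len 7
[0, 1, 8, 6, 2, 0, 9, 8] sum 34 len 8
[6, 2, 0, 9, 8, 9] sum 34 len 6
[6, 2, 0, 9, 8, 9, 4] sum 38 len 7
[2, 0, 9, 8, 9, 4, 8] sum 40 len 7
[8, 9, 4, 8, 9] sum 38 len 5
[9, 4, 8, 9, 4] sum 34 len 5
Longest length seen: 8.

8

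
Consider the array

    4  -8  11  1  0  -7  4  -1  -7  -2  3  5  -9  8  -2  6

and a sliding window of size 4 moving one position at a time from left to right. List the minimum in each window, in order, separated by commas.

4 -8 11 1 → min -8
-8 11 1 0 → min -8
11 1 0 -7 → min -7
1 0 -7 4 → min -7
0 -7 4 -1 → min -7
-7 4 -1 -7 → min -7
4 -1 -7 -2 → min -7
-1 -7 -2 3 → min -7
-7 -2 3 5 → min -7
-2 3 5 -9 → min -9
3 5 -9 8 → min -9
5 -9 8 -2 → min -9
-9 8 -2 6 → min -9

-8, -8, -7, -7, -7, -7, -7, -7, -7, -9, -9, -9, -9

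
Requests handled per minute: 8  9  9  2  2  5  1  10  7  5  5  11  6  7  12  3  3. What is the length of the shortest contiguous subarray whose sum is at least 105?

17

add 8: running sum 8 < 105
add 9: running sum 17 < 105
add 9: running sum 26 < 105
add 2: running sum 28 < 105
add 2: running sum 30 < 105
add 5: running sum 35 < 105
add 1: running sum 36 < 105
add 10: running sum 46 < 105
add 7: running sum 53 < 105
add 5: running sum 58 < 105
add 5: running sum 63 < 105
add 11: running sum 74 < 105
add 6: running sum 80 < 105
add 7: running sum 87 < 105
add 12: running sum 99 < 105
add 3: running sum 102 < 105
end 16: [8, 9, 9, 2, 2, 5, 1, 10, 7, 5, 5, 11, 6, 7, 12, 3, 3] sum 105, len 17
Shortest qualifying length: 17.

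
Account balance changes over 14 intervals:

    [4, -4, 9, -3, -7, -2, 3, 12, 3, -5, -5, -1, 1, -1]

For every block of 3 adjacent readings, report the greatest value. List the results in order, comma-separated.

[4, -4, 9] → max 9
[-4, 9, -3] → max 9
[9, -3, -7] → max 9
[-3, -7, -2] → max -2
[-7, -2, 3] → max 3
[-2, 3, 12] → max 12
[3, 12, 3] → max 12
[12, 3, -5] → max 12
[3, -5, -5] → max 3
[-5, -5, -1] → max -1
[-5, -1, 1] → max 1
[-1, 1, -1] → max 1

9, 9, 9, -2, 3, 12, 12, 12, 3, -1, 1, 1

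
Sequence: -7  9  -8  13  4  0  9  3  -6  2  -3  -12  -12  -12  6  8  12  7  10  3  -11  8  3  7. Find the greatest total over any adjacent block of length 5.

43

Each size-5 window and its sum:
-7 9 -8 13 4 → sum 11
9 -8 13 4 0 → sum 18
-8 13 4 0 9 → sum 18
13 4 0 9 3 → sum 29
4 0 9 3 -6 → sum 10
0 9 3 -6 2 → sum 8
9 3 -6 2 -3 → sum 5
3 -6 2 -3 -12 → sum -16
-6 2 -3 -12 -12 → sum -31
2 -3 -12 -12 -12 → sum -37
-3 -12 -12 -12 6 → sum -33
-12 -12 -12 6 8 → sum -22
-12 -12 6 8 12 → sum 2
-12 6 8 12 7 → sum 21
6 8 12 7 10 → sum 43
8 12 7 10 3 → sum 40
12 7 10 3 -11 → sum 21
7 10 3 -11 8 → sum 17
10 3 -11 8 3 → sum 13
3 -11 8 3 7 → sum 10
Greatest of these is 43.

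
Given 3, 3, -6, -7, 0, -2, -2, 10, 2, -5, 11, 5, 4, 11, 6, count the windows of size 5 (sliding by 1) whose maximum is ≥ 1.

10

(3, 3, -6, -7, 0) → max 3  ≥ 1 ✓
(3, -6, -7, 0, -2) → max 3  ≥ 1 ✓
(-6, -7, 0, -2, -2) → max 0
(-7, 0, -2, -2, 10) → max 10  ≥ 1 ✓
(0, -2, -2, 10, 2) → max 10  ≥ 1 ✓
(-2, -2, 10, 2, -5) → max 10  ≥ 1 ✓
(-2, 10, 2, -5, 11) → max 11  ≥ 1 ✓
(10, 2, -5, 11, 5) → max 11  ≥ 1 ✓
(2, -5, 11, 5, 4) → max 11  ≥ 1 ✓
(-5, 11, 5, 4, 11) → max 11  ≥ 1 ✓
(11, 5, 4, 11, 6) → max 11  ≥ 1 ✓
10 windows satisfy the condition.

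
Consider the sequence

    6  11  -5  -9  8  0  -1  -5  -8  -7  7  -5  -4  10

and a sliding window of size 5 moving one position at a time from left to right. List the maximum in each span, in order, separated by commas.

Sliding a size-5 window across the 14 values:
(6, 11, -5, -9, 8) → max 11
(11, -5, -9, 8, 0) → max 11
(-5, -9, 8, 0, -1) → max 8
(-9, 8, 0, -1, -5) → max 8
(8, 0, -1, -5, -8) → max 8
(0, -1, -5, -8, -7) → max 0
(-1, -5, -8, -7, 7) → max 7
(-5, -8, -7, 7, -5) → max 7
(-8, -7, 7, -5, -4) → max 7
(-7, 7, -5, -4, 10) → max 10

11, 11, 8, 8, 8, 0, 7, 7, 7, 10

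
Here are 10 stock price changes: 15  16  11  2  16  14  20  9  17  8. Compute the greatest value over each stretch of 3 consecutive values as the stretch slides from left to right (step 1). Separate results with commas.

16, 16, 16, 16, 20, 20, 20, 17

(15, 16, 11) → max 16
(16, 11, 2) → max 16
(11, 2, 16) → max 16
(2, 16, 14) → max 16
(16, 14, 20) → max 20
(14, 20, 9) → max 20
(20, 9, 17) → max 20
(9, 17, 8) → max 17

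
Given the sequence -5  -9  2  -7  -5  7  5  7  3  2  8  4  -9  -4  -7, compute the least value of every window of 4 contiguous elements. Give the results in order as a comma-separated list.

-9, -9, -7, -7, -5, 3, 2, 2, 2, -9, -9, -9

-5 -9 2 -7 → min -9
-9 2 -7 -5 → min -9
2 -7 -5 7 → min -7
-7 -5 7 5 → min -7
-5 7 5 7 → min -5
7 5 7 3 → min 3
5 7 3 2 → min 2
7 3 2 8 → min 2
3 2 8 4 → min 2
2 8 4 -9 → min -9
8 4 -9 -4 → min -9
4 -9 -4 -7 → min -9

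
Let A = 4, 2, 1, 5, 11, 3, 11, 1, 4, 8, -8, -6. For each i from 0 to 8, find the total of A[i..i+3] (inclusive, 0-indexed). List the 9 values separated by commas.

12, 19, 20, 30, 26, 19, 24, 5, -2

(4, 2, 1, 5) → sum 12
(2, 1, 5, 11) → sum 19
(1, 5, 11, 3) → sum 20
(5, 11, 3, 11) → sum 30
(11, 3, 11, 1) → sum 26
(3, 11, 1, 4) → sum 19
(11, 1, 4, 8) → sum 24
(1, 4, 8, -8) → sum 5
(4, 8, -8, -6) → sum -2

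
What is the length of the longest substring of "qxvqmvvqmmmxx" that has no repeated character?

4

[q] len 1
[q, x] len 2
[q, x, v] len 3
[x, v, q] len 3
[x, v, q, m] len 4
[q, m, v] len 3
[v] len 1
[v, q] len 2
[v, q, m] len 3
[m] len 1
[m] len 1
[m, x] len 2
[x] len 1
Longest all-distinct length: 4.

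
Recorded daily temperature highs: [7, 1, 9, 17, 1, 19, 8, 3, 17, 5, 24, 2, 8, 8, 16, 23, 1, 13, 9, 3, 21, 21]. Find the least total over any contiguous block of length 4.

7 1 9 17 → sum 34
1 9 17 1 → sum 28
9 17 1 19 → sum 46
17 1 19 8 → sum 45
1 19 8 3 → sum 31
19 8 3 17 → sum 47
8 3 17 5 → sum 33
3 17 5 24 → sum 49
17 5 24 2 → sum 48
5 24 2 8 → sum 39
24 2 8 8 → sum 42
2 8 8 16 → sum 34
8 8 16 23 → sum 55
8 16 23 1 → sum 48
16 23 1 13 → sum 53
23 1 13 9 → sum 46
1 13 9 3 → sum 26
13 9 3 21 → sum 46
9 3 21 21 → sum 54
Least of these is 26.

26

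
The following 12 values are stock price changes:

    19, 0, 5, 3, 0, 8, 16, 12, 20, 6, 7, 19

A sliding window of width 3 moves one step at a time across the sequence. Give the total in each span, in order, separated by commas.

24, 8, 8, 11, 24, 36, 48, 38, 33, 32

[19, 0, 5] → sum 24
[0, 5, 3] → sum 8
[5, 3, 0] → sum 8
[3, 0, 8] → sum 11
[0, 8, 16] → sum 24
[8, 16, 12] → sum 36
[16, 12, 20] → sum 48
[12, 20, 6] → sum 38
[20, 6, 7] → sum 33
[6, 7, 19] → sum 32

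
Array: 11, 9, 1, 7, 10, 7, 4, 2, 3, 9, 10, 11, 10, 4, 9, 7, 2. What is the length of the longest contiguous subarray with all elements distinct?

7

add 11: [11] len 1
add 9: [11, 9] len 2
add 1: [11, 9, 1] len 3
add 7: [11, 9, 1, 7] len 4
add 10: [11, 9, 1, 7, 10] len 5
add 7 (repeat 7, move left end past it): [10, 7] len 2
add 4: [10, 7, 4] len 3
add 2: [10, 7, 4, 2] len 4
add 3: [10, 7, 4, 2, 3] len 5
add 9: [10, 7, 4, 2, 3, 9] len 6
add 10 (repeat 10, move left end past it): [7, 4, 2, 3, 9, 10] len 6
add 11: [7, 4, 2, 3, 9, 10, 11] len 7
add 10 (repeat 10, move left end past it): [11, 10] len 2
add 4: [11, 10, 4] len 3
add 9: [11, 10, 4, 9] len 4
add 7: [11, 10, 4, 9, 7] len 5
add 2: [11, 10, 4, 9, 7, 2] len 6
Longest all-distinct length: 7.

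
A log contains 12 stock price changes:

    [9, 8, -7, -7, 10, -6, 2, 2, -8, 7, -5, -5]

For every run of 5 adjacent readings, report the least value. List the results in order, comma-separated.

(9, 8, -7, -7, 10) → min -7
(8, -7, -7, 10, -6) → min -7
(-7, -7, 10, -6, 2) → min -7
(-7, 10, -6, 2, 2) → min -7
(10, -6, 2, 2, -8) → min -8
(-6, 2, 2, -8, 7) → min -8
(2, 2, -8, 7, -5) → min -8
(2, -8, 7, -5, -5) → min -8

-7, -7, -7, -7, -8, -8, -8, -8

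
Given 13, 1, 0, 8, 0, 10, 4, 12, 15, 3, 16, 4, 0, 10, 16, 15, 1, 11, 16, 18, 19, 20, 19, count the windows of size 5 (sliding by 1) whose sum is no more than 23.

(13, 1, 0, 8, 0) → sum 22  ≤ 23 ✓
(1, 0, 8, 0, 10) → sum 19  ≤ 23 ✓
(0, 8, 0, 10, 4) → sum 22  ≤ 23 ✓
(8, 0, 10, 4, 12) → sum 34
(0, 10, 4, 12, 15) → sum 41
(10, 4, 12, 15, 3) → sum 44
(4, 12, 15, 3, 16) → sum 50
(12, 15, 3, 16, 4) → sum 50
(15, 3, 16, 4, 0) → sum 38
(3, 16, 4, 0, 10) → sum 33
(16, 4, 0, 10, 16) → sum 46
(4, 0, 10, 16, 15) → sum 45
(0, 10, 16, 15, 1) → sum 42
(10, 16, 15, 1, 11) → sum 53
(16, 15, 1, 11, 16) → sum 59
(15, 1, 11, 16, 18) → sum 61
(1, 11, 16, 18, 19) → sum 65
(11, 16, 18, 19, 20) → sum 84
(16, 18, 19, 20, 19) → sum 92
3 windows satisfy the condition.

3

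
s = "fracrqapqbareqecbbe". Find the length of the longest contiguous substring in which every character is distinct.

add f: [f] len 1
add r: [f, r] len 2
add a: [f, r, a] len 3
add c: [f, r, a, c] len 4
add r (repeat r, move left end past it): [a, c, r] len 3
add q: [a, c, r, q] len 4
add a (repeat a, move left end past it): [c, r, q, a] len 4
add p: [c, r, q, a, p] len 5
add q (repeat q, move left end past it): [a, p, q] len 3
add b: [a, p, q, b] len 4
add a (repeat a, move left end past it): [p, q, b, a] len 4
add r: [p, q, b, a, r] len 5
add e: [p, q, b, a, r, e] len 6
add q (repeat q, move left end past it): [b, a, r, e, q] len 5
add e (repeat e, move left end past it): [q, e] len 2
add c: [q, e, c] len 3
add b: [q, e, c, b] len 4
add b (repeat b, move left end past it): [b] len 1
add e: [b, e] len 2
Longest all-distinct length: 6.

6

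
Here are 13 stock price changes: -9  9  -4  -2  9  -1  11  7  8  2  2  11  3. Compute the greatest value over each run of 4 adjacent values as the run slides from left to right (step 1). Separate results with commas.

9, 9, 9, 11, 11, 11, 11, 8, 11, 11

-9 9 -4 -2 → max 9
9 -4 -2 9 → max 9
-4 -2 9 -1 → max 9
-2 9 -1 11 → max 11
9 -1 11 7 → max 11
-1 11 7 8 → max 11
11 7 8 2 → max 11
7 8 2 2 → max 8
8 2 2 11 → max 11
2 2 11 3 → max 11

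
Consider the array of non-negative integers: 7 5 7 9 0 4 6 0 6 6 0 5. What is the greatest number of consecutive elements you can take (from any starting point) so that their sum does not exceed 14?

→ 7: sum 7, len 1
→ 5: sum 12, len 2
→ 7 (dropped 7): sum 12, len 2
→ 9 (dropped 5, 7): sum 9, len 1
→ 0: sum 9, len 2
→ 4: sum 13, len 3
→ 6 (dropped 9): sum 10, len 3
→ 0: sum 10, len 4
→ 6 (dropped 0, 4): sum 12, len 3
→ 6 (dropped 6): sum 12, len 3
→ 0: sum 12, len 4
→ 5 (dropped 0, 6): sum 11, len 3
Longest length seen: 4.

4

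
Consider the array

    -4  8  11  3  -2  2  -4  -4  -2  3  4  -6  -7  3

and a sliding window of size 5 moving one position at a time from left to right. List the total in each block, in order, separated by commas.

-4 8 11 3 -2 → sum 16
8 11 3 -2 2 → sum 22
11 3 -2 2 -4 → sum 10
3 -2 2 -4 -4 → sum -5
-2 2 -4 -4 -2 → sum -10
2 -4 -4 -2 3 → sum -5
-4 -4 -2 3 4 → sum -3
-4 -2 3 4 -6 → sum -5
-2 3 4 -6 -7 → sum -8
3 4 -6 -7 3 → sum -3

16, 22, 10, -5, -10, -5, -3, -5, -8, -3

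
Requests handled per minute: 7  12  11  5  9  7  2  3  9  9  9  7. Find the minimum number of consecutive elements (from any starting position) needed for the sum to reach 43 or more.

5

Extend right; whenever the sum reaches 43, record the length and shrink from the left:
add 7: running sum 7 < 43
add 12: running sum 19 < 43
add 11: running sum 30 < 43
add 5: running sum 35 < 43
add 9: shortest ending here [7, 12, 11, 5, 9] sum 44, len 5
add 7: shortest ending here [12, 11, 5, 9, 7] sum 44, len 5
add 2: shortest ending here [12, 11, 5, 9, 7, 2] sum 46, len 6
add 3: shortest ending here [12, 11, 5, 9, 7, 2, 3] sum 49, len 7
add 9: shortest ending here [11, 5, 9, 7, 2, 3, 9] sum 46, len 7
add 9: shortest ending here [5, 9, 7, 2, 3, 9, 9] sum 44, len 7
add 9: shortest ending here [9, 7, 2, 3, 9, 9, 9] sum 48, len 7
add 7: shortest ending here [7, 2, 3, 9, 9, 9, 7] sum 46, len 7
Shortest qualifying length: 5.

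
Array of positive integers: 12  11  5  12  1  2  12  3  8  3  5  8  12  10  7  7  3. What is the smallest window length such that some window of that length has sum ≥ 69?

add 12: running sum 12 < 69
add 11: running sum 23 < 69
add 5: running sum 28 < 69
add 12: running sum 40 < 69
add 1: running sum 41 < 69
add 2: running sum 43 < 69
add 12: running sum 55 < 69
add 3: running sum 58 < 69
add 8: running sum 66 < 69
add 3: shortest ending here [12, 11, 5, 12, 1, 2, 12, 3, 8, 3] sum 69, len 10
add 5: shortest ending here [12, 11, 5, 12, 1, 2, 12, 3, 8, 3, 5] sum 74, len 11
add 8: shortest ending here [11, 5, 12, 1, 2, 12, 3, 8, 3, 5, 8] sum 70, len 11
add 12: shortest ending here [5, 12, 1, 2, 12, 3, 8, 3, 5, 8, 12] sum 71, len 11
add 10: shortest ending here [12, 1, 2, 12, 3, 8, 3, 5, 8, 12, 10] sum 76, len 11
add 7: shortest ending here [2, 12, 3, 8, 3, 5, 8, 12, 10, 7] sum 70, len 10
add 7: shortest ending here [12, 3, 8, 3, 5, 8, 12, 10, 7, 7] sum 75, len 10
add 3: shortest ending here [12, 3, 8, 3, 5, 8, 12, 10, 7, 7, 3] sum 78, len 11
Shortest qualifying length: 10.

10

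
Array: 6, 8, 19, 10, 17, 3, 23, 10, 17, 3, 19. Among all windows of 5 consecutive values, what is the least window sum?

(6, 8, 19, 10, 17) → sum 60
(8, 19, 10, 17, 3) → sum 57
(19, 10, 17, 3, 23) → sum 72
(10, 17, 3, 23, 10) → sum 63
(17, 3, 23, 10, 17) → sum 70
(3, 23, 10, 17, 3) → sum 56
(23, 10, 17, 3, 19) → sum 72
Least of these is 56.

56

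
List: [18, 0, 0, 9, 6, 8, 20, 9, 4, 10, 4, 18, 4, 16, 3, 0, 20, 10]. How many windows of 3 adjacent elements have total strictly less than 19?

[18, 0, 0] → sum 18  < 19 ✓
[0, 0, 9] → sum 9  < 19 ✓
[0, 9, 6] → sum 15  < 19 ✓
[9, 6, 8] → sum 23
[6, 8, 20] → sum 34
[8, 20, 9] → sum 37
[20, 9, 4] → sum 33
[9, 4, 10] → sum 23
[4, 10, 4] → sum 18  < 19 ✓
[10, 4, 18] → sum 32
[4, 18, 4] → sum 26
[18, 4, 16] → sum 38
[4, 16, 3] → sum 23
[16, 3, 0] → sum 19
[3, 0, 20] → sum 23
[0, 20, 10] → sum 30
4 windows satisfy the condition.

4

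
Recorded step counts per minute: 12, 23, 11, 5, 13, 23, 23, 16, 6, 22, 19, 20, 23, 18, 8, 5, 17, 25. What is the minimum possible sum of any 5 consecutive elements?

12 23 11 5 13 → sum 64
23 11 5 13 23 → sum 75
11 5 13 23 23 → sum 75
5 13 23 23 16 → sum 80
13 23 23 16 6 → sum 81
23 23 16 6 22 → sum 90
23 16 6 22 19 → sum 86
16 6 22 19 20 → sum 83
6 22 19 20 23 → sum 90
22 19 20 23 18 → sum 102
19 20 23 18 8 → sum 88
20 23 18 8 5 → sum 74
23 18 8 5 17 → sum 71
18 8 5 17 25 → sum 73
Minimum of these is 64.

64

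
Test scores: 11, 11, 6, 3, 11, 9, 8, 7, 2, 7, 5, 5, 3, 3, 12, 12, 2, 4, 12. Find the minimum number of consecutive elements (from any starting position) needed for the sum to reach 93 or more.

add 11: running sum 11 < 93
add 11: running sum 22 < 93
add 6: running sum 28 < 93
add 3: running sum 31 < 93
add 11: running sum 42 < 93
add 9: running sum 51 < 93
add 8: running sum 59 < 93
add 7: running sum 66 < 93
add 2: running sum 68 < 93
add 7: running sum 75 < 93
add 5: running sum 80 < 93
add 5: running sum 85 < 93
add 3: running sum 88 < 93
add 3: running sum 91 < 93
add 12: shortest ending here [11, 11, 6, 3, 11, 9, 8, 7, 2, 7, 5, 5, 3, 3, 12] sum 103, len 15
add 12: shortest ending here [6, 3, 11, 9, 8, 7, 2, 7, 5, 5, 3, 3, 12, 12] sum 93, len 14
add 2: shortest ending here [6, 3, 11, 9, 8, 7, 2, 7, 5, 5, 3, 3, 12, 12, 2] sum 95, len 15
add 4: shortest ending here [3, 11, 9, 8, 7, 2, 7, 5, 5, 3, 3, 12, 12, 2, 4] sum 93, len 15
add 12: shortest ending here [11, 9, 8, 7, 2, 7, 5, 5, 3, 3, 12, 12, 2, 4, 12] sum 102, len 15
Shortest qualifying length: 14.

14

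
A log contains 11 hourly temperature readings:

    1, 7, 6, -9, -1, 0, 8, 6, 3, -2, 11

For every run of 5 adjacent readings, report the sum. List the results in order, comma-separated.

4, 3, 4, 4, 16, 15, 26

Sliding a size-5 window across the 11 values:
(1, 7, 6, -9, -1) → sum 4
(7, 6, -9, -1, 0) → sum 3
(6, -9, -1, 0, 8) → sum 4
(-9, -1, 0, 8, 6) → sum 4
(-1, 0, 8, 6, 3) → sum 16
(0, 8, 6, 3, -2) → sum 15
(8, 6, 3, -2, 11) → sum 26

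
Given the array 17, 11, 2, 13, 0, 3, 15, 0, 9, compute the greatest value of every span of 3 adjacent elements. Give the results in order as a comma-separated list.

Sliding a size-3 window across the 9 values:
(17, 11, 2) → max 17
(11, 2, 13) → max 13
(2, 13, 0) → max 13
(13, 0, 3) → max 13
(0, 3, 15) → max 15
(3, 15, 0) → max 15
(15, 0, 9) → max 15

17, 13, 13, 13, 15, 15, 15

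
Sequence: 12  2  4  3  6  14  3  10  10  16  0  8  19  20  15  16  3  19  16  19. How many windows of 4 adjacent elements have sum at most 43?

10

[12, 2, 4, 3] → sum 21  ≤ 43 ✓
[2, 4, 3, 6] → sum 15  ≤ 43 ✓
[4, 3, 6, 14] → sum 27  ≤ 43 ✓
[3, 6, 14, 3] → sum 26  ≤ 43 ✓
[6, 14, 3, 10] → sum 33  ≤ 43 ✓
[14, 3, 10, 10] → sum 37  ≤ 43 ✓
[3, 10, 10, 16] → sum 39  ≤ 43 ✓
[10, 10, 16, 0] → sum 36  ≤ 43 ✓
[10, 16, 0, 8] → sum 34  ≤ 43 ✓
[16, 0, 8, 19] → sum 43  ≤ 43 ✓
[0, 8, 19, 20] → sum 47
[8, 19, 20, 15] → sum 62
[19, 20, 15, 16] → sum 70
[20, 15, 16, 3] → sum 54
[15, 16, 3, 19] → sum 53
[16, 3, 19, 16] → sum 54
[3, 19, 16, 19] → sum 57
10 windows satisfy the condition.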